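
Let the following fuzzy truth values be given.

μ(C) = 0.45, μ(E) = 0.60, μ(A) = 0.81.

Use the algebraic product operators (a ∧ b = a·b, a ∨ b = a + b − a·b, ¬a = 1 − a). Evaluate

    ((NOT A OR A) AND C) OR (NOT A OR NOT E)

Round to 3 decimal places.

0.699

NOT A = 1 − 0.8100 = 0.1900
NOT A OR A = a + b − a·b on (0.1900, 0.8100) = 0.8461
(NOT A OR A) AND C = a·b on (0.8461, 0.4500) = 0.3807
NOT A = 1 − 0.8100 = 0.1900
NOT E = 1 − 0.6000 = 0.4000
NOT A OR NOT E = a + b − a·b on (0.1900, 0.4000) = 0.5140
((NOT A OR A) AND C) OR (NOT A OR NOT E) = a + b − a·b on (0.3807, 0.5140) = 0.6990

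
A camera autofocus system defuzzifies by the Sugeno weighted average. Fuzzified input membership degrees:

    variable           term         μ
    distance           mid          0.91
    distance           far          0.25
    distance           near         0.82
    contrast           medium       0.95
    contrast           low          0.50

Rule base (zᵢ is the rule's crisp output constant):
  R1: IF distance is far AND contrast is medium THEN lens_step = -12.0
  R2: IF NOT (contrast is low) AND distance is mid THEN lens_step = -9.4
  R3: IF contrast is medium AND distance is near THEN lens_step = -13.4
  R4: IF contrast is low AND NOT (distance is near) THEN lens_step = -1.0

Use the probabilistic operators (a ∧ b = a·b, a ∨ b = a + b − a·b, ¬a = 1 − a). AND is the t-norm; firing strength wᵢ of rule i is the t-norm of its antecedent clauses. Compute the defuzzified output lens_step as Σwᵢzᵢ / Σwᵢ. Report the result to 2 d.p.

-11.31

R1 (z=-12.0): far=0.25, medium=0.95; AND[a·b] → w = 0.2375
R2 (z=-9.4): ¬low=1−0.50=0.50, mid=0.91; AND[a·b] → w = 0.4550
R3 (z=-13.4): medium=0.95, near=0.82; AND[a·b] → w = 0.7790
R4 (z=-1.0): low=0.50, ¬near=1−0.82=0.18; AND[a·b] → w = 0.0900
Weighted average = (0.2375·-12.0 + 0.4550·-9.4 + 0.7790·-13.4 + 0.0900·-1.0) / (0.2375 + 0.4550 + 0.7790 + 0.0900)
  = -17.6556 / 1.5615 = -11.31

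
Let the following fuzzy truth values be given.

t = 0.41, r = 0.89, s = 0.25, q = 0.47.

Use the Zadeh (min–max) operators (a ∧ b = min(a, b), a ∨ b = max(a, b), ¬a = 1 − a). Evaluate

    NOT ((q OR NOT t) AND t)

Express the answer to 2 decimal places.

0.59

NOT t = 1 − 0.41 = 0.59
q OR NOT t = max(a, b) on (0.47, 0.59) = 0.59
(q OR NOT t) AND t = min(a, b) on (0.59, 0.41) = 0.41
NOT ((q OR NOT t) AND t) = 1 − 0.41 = 0.59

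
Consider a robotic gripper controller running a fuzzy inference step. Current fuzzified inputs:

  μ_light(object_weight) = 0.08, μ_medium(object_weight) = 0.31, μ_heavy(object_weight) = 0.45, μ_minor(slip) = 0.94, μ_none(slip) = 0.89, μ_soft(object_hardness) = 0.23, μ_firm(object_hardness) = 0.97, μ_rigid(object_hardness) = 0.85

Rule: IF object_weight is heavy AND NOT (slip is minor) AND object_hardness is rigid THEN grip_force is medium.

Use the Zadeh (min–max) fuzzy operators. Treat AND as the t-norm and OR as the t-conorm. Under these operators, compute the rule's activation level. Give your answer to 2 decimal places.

0.06

firing strength: heavy=0.45, ¬minor=1−0.94=0.06, rigid=0.85; AND[min(a, b)] → w = 0.06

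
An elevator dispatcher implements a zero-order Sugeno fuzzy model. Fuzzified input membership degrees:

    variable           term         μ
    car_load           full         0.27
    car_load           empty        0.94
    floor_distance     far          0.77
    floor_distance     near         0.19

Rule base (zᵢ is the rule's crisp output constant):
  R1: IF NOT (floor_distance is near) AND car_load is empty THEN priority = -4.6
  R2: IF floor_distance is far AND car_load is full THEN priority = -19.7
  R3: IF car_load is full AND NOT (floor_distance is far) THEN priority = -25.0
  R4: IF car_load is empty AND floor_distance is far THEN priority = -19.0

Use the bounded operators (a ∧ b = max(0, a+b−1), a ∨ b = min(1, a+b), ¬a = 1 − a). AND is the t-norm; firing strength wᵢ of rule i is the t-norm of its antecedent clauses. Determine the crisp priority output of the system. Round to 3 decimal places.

-11.819

R1 (z=-4.6): ¬near=1−0.19=0.81, empty=0.94; AND[max(0, a+b−1)] → w = 0.75
R2 (z=-19.7): far=0.77, full=0.27; AND[max(0, a+b−1)] → w = 0.04
R3 (z=-25.0): full=0.27, ¬far=1−0.77=0.23; AND[max(0, a+b−1)] → w = 0.00
R4 (z=-19.0): empty=0.94, far=0.77; AND[max(0, a+b−1)] → w = 0.71
Weighted average = (0.75·-4.6 + 0.04·-19.7 + 0.00·-25.0 + 0.71·-19.0) / (0.75 + 0.04 + 0.00 + 0.71)
  = -17.7280 / 1.5000 = -11.819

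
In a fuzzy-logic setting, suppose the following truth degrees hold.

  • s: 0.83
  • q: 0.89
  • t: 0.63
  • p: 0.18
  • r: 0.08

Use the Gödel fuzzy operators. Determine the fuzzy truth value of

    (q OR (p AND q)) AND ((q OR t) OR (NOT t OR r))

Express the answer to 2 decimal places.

p AND q = min(a, b) on (0.18, 0.89) = 0.18
q OR (p AND q) = max(a, b) on (0.89, 0.18) = 0.89
q OR t = max(a, b) on (0.89, 0.63) = 0.89
NOT t = 1 − 0.63 = 0.37
NOT t OR r = max(a, b) on (0.37, 0.08) = 0.37
(q OR t) OR (NOT t OR r) = max(a, b) on (0.89, 0.37) = 0.89
(q OR (p AND q)) AND ((q OR t) OR (NOT t OR r)) = min(a, b) on (0.89, 0.89) = 0.89

0.89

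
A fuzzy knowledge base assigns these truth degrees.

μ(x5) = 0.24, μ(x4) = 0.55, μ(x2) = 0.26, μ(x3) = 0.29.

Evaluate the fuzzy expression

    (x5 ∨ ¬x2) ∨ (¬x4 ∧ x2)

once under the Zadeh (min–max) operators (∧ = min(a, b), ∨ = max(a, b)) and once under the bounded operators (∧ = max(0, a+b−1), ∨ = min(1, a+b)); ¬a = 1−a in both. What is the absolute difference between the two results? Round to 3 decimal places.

0.240

Under Zadeh (min–max):
  ¬x2 = 1 − 0.26 = 0.74
  x5 ∨ ¬x2 = max(a, b) on (0.24, 0.74) = 0.74
  ¬x4 = 1 − 0.55 = 0.45
  ¬x4 ∧ x2 = min(a, b) on (0.45, 0.26) = 0.26
  (x5 ∨ ¬x2) ∨ (¬x4 ∧ x2) = max(a, b) on (0.74, 0.26) = 0.74
  → value = 0.7400
Under bounded:
  ¬x2 = 1 − 0.26 = 0.74
  x5 ∨ ¬x2 = min(1, a+b) on (0.24, 0.74) = 0.98
  ¬x4 = 1 − 0.55 = 0.45
  ¬x4 ∧ x2 = max(0, a+b−1) on (0.45, 0.26) = 0.00
  (x5 ∨ ¬x2) ∨ (¬x4 ∧ x2) = min(1, a+b) on (0.98, 0.00) = 0.98
  → value = 0.9800
|0.7400 − 0.9800| = 0.240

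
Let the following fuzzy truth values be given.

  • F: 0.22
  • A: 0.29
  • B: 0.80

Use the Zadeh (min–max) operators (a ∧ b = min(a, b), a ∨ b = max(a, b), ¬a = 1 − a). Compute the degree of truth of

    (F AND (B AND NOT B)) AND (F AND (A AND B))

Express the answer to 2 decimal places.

0.20

NOT B = 1 − 0.80 = 0.20
B AND NOT B = min(a, b) on (0.80, 0.20) = 0.20
F AND (B AND NOT B) = min(a, b) on (0.22, 0.20) = 0.20
A AND B = min(a, b) on (0.29, 0.80) = 0.29
F AND (A AND B) = min(a, b) on (0.22, 0.29) = 0.22
(F AND (B AND NOT B)) AND (F AND (A AND B)) = min(a, b) on (0.20, 0.22) = 0.20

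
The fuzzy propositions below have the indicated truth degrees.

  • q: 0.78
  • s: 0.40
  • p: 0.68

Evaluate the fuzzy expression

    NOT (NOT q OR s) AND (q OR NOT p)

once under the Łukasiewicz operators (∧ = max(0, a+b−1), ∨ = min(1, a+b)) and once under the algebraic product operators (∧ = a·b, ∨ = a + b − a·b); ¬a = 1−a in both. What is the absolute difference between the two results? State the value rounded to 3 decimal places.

Under Łukasiewicz:
  NOT q = 1 − 0.78 = 0.22
  NOT q OR s = min(1, a+b) on (0.22, 0.40) = 0.62
  NOT (NOT q OR s) = 1 − 0.62 = 0.38
  NOT p = 1 − 0.68 = 0.32
  q OR NOT p = min(1, a+b) on (0.78, 0.32) = 1.00
  NOT (NOT q OR s) AND (q OR NOT p) = max(0, a+b−1) on (0.38, 1.00) = 0.38
  → value = 0.3800
Under algebraic product:
  NOT q = 1 − 0.7800 = 0.2200
  NOT q OR s = a + b − a·b on (0.2200, 0.4000) = 0.5320
  NOT (NOT q OR s) = 1 − 0.5320 = 0.4680
  NOT p = 1 − 0.6800 = 0.3200
  q OR NOT p = a + b − a·b on (0.7800, 0.3200) = 0.8504
  NOT (NOT q OR s) AND (q OR NOT p) = a·b on (0.4680, 0.8504) = 0.3980
  → value = 0.3980
|0.3800 − 0.3980| = 0.018

0.018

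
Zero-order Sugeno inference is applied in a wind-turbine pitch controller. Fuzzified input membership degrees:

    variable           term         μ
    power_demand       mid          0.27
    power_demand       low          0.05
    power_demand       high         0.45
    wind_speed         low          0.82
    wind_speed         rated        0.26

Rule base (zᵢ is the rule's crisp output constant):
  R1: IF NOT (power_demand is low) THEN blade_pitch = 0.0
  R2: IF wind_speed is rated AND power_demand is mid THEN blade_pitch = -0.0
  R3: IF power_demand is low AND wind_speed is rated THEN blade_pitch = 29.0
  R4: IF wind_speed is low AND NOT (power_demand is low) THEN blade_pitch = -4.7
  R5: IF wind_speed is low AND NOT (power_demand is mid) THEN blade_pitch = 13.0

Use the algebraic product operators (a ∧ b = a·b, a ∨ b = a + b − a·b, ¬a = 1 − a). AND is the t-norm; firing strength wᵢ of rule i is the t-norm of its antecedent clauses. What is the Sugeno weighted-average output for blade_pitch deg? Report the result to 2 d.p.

R1 (z=0.0): ¬low=1−0.05=0.95 → w = 0.9500
R2 (z=-0.0): rated=0.26, mid=0.27; AND[a·b] → w = 0.0702
R3 (z=29.0): low=0.05, rated=0.26; AND[a·b] → w = 0.0130
R4 (z=-4.7): low=0.82, ¬low=1−0.05=0.95; AND[a·b] → w = 0.7790
R5 (z=13.0): low=0.82, ¬mid=1−0.27=0.73; AND[a·b] → w = 0.5986
Weighted average = (0.9500·0.0 + 0.0702·-0.0 + 0.0130·29.0 + 0.7790·-4.7 + 0.5986·13.0) / (0.9500 + 0.0702 + 0.0130 + 0.7790 + 0.5986)
  = 4.4975 / 2.4108 = 1.87

1.87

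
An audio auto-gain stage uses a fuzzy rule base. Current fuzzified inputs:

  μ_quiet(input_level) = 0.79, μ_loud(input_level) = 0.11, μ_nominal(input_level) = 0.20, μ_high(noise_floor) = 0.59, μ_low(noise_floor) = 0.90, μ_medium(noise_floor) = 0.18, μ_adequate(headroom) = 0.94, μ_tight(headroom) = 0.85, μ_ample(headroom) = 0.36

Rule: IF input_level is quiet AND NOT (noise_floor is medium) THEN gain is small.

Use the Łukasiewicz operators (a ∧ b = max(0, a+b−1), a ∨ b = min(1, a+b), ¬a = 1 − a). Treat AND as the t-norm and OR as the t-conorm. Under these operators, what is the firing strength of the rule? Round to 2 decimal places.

0.61

firing strength: quiet=0.79, ¬medium=1−0.18=0.82; AND[max(0, a+b−1)] → w = 0.61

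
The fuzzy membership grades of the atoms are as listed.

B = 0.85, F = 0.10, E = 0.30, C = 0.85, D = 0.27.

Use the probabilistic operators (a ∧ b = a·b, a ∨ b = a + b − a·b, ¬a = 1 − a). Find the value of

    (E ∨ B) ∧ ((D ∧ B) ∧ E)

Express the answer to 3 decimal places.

E ∨ B = a + b − a·b on (0.3000, 0.8500) = 0.8950
D ∧ B = a·b on (0.2700, 0.8500) = 0.2295
(D ∧ B) ∧ E = a·b on (0.2295, 0.3000) = 0.0688
(E ∨ B) ∧ ((D ∧ B) ∧ E) = a·b on (0.8950, 0.0688) = 0.0616

0.062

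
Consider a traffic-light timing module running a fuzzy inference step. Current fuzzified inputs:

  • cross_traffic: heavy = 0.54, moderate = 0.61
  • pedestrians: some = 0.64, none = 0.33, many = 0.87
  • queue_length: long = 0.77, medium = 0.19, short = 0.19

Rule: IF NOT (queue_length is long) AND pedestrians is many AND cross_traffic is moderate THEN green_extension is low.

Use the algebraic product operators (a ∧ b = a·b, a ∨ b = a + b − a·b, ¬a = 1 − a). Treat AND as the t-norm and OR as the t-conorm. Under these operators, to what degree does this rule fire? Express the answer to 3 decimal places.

firing strength: ¬long=1−0.77=0.23, many=0.87, moderate=0.61; AND[a·b] → w = 0.1221

0.122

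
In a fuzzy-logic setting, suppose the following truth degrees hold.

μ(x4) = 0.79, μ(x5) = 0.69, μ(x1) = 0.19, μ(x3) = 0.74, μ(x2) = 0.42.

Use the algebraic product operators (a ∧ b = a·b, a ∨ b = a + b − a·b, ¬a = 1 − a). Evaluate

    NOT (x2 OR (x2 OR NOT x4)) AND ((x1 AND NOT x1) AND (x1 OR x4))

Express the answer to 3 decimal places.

0.034

NOT x4 = 1 − 0.7900 = 0.2100
x2 OR NOT x4 = a + b − a·b on (0.4200, 0.2100) = 0.5418
x2 OR (x2 OR NOT x4) = a + b − a·b on (0.4200, 0.5418) = 0.7342
NOT (x2 OR (x2 OR NOT x4)) = 1 − 0.7342 = 0.2658
NOT x1 = 1 − 0.1900 = 0.8100
x1 AND NOT x1 = a·b on (0.1900, 0.8100) = 0.1539
x1 OR x4 = a + b − a·b on (0.1900, 0.7900) = 0.8299
(x1 AND NOT x1) AND (x1 OR x4) = a·b on (0.1539, 0.8299) = 0.1277
NOT (x2 OR (x2 OR NOT x4)) AND ((x1 AND NOT x1) AND (x1 OR x4)) = a·b on (0.2658, 0.1277) = 0.0339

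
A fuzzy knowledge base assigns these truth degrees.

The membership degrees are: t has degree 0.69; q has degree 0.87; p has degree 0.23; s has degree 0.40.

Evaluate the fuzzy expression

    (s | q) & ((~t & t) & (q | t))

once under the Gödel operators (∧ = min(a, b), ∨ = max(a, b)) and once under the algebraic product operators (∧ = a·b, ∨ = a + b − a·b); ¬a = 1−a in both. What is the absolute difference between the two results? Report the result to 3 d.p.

0.121

Under Gödel:
  s | q = max(a, b) on (0.40, 0.87) = 0.87
  ~t = 1 − 0.69 = 0.31
  ~t & t = min(a, b) on (0.31, 0.69) = 0.31
  q | t = max(a, b) on (0.87, 0.69) = 0.87
  (~t & t) & (q | t) = min(a, b) on (0.31, 0.87) = 0.31
  (s | q) & ((~t & t) & (q | t)) = min(a, b) on (0.87, 0.31) = 0.31
  → value = 0.3100
Under algebraic product:
  s | q = a + b − a·b on (0.4000, 0.8700) = 0.9220
  ~t = 1 − 0.6900 = 0.3100
  ~t & t = a·b on (0.3100, 0.6900) = 0.2139
  q | t = a + b − a·b on (0.8700, 0.6900) = 0.9597
  (~t & t) & (q | t) = a·b on (0.2139, 0.9597) = 0.2053
  (s | q) & ((~t & t) & (q | t)) = a·b on (0.9220, 0.2053) = 0.1893
  → value = 0.1893
|0.3100 − 0.1893| = 0.121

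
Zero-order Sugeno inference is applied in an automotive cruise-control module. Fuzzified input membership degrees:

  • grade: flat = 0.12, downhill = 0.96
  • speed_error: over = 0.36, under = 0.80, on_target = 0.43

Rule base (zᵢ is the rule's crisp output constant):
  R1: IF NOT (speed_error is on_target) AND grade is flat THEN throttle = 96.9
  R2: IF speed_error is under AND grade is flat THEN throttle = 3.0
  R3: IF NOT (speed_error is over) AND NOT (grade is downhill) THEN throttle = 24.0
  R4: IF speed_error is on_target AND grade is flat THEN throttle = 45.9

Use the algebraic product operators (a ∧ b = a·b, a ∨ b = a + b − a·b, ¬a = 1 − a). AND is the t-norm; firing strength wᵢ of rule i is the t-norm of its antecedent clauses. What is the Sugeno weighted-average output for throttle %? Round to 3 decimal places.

R1 (z=96.9): ¬on_target=1−0.43=0.57, flat=0.12; AND[a·b] → w = 0.0684
R2 (z=3.0): under=0.80, flat=0.12; AND[a·b] → w = 0.0960
R3 (z=24.0): ¬over=1−0.36=0.64, ¬downhill=1−0.96=0.04; AND[a·b] → w = 0.0256
R4 (z=45.9): on_target=0.43, flat=0.12; AND[a·b] → w = 0.0516
Weighted average = (0.0684·96.9 + 0.0960·3.0 + 0.0256·24.0 + 0.0516·45.9) / (0.0684 + 0.0960 + 0.0256 + 0.0516)
  = 9.8988 / 0.2416 = 40.972

40.972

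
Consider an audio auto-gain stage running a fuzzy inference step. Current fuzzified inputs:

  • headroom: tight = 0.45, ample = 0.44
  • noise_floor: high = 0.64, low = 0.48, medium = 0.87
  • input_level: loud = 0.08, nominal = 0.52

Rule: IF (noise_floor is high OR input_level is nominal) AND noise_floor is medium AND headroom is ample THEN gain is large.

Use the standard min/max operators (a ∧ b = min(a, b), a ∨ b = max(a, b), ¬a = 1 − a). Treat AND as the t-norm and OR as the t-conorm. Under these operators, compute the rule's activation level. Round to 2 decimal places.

firing strength: (high=0.64 OR nominal=0.52) = 0.64; AND[min(a, b)] with medium=0.87, ample=0.44 → w = 0.44

0.44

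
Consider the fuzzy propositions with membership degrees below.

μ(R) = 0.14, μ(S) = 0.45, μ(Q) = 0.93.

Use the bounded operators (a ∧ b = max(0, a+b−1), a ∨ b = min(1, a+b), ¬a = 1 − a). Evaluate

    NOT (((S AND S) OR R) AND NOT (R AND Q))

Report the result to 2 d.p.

0.93

S AND S = max(0, a+b−1) on (0.45, 0.45) = 0.00
(S AND S) OR R = min(1, a+b) on (0.00, 0.14) = 0.14
R AND Q = max(0, a+b−1) on (0.14, 0.93) = 0.07
NOT (R AND Q) = 1 − 0.07 = 0.93
((S AND S) OR R) AND NOT (R AND Q) = max(0, a+b−1) on (0.14, 0.93) = 0.07
NOT (((S AND S) OR R) AND NOT (R AND Q)) = 1 − 0.07 = 0.93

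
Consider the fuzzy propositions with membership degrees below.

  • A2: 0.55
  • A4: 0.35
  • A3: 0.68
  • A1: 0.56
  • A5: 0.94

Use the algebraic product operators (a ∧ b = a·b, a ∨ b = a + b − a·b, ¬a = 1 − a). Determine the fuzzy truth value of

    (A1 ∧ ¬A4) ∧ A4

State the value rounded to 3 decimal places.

0.127

¬A4 = 1 − 0.3500 = 0.6500
A1 ∧ ¬A4 = a·b on (0.5600, 0.6500) = 0.3640
(A1 ∧ ¬A4) ∧ A4 = a·b on (0.3640, 0.3500) = 0.1274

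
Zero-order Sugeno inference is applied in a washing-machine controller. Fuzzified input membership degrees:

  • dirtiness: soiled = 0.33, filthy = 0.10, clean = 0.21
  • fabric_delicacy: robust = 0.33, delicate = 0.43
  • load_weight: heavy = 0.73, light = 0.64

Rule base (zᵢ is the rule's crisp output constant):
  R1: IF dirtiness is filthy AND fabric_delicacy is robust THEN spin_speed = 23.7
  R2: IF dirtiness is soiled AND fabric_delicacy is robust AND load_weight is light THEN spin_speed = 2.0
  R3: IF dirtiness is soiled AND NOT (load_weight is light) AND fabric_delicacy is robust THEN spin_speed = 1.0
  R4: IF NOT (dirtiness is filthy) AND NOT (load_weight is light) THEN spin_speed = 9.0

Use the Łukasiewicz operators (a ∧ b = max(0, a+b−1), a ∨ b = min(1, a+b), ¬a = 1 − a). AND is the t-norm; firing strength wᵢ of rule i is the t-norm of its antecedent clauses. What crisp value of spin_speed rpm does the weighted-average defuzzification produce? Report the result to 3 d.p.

9.000

R1 (z=23.7): filthy=0.10, robust=0.33; AND[max(0, a+b−1)] → w = 0.00
R2 (z=2.0): soiled=0.33, robust=0.33, light=0.64; AND[max(0, a+b−1)] → w = 0.00
R3 (z=1.0): soiled=0.33, ¬light=1−0.64=0.36, robust=0.33; AND[max(0, a+b−1)] → w = 0.00
R4 (z=9.0): ¬filthy=1−0.10=0.90, ¬light=1−0.64=0.36; AND[max(0, a+b−1)] → w = 0.26
Weighted average = (0.00·23.7 + 0.00·2.0 + 0.00·1.0 + 0.26·9.0) / (0.00 + 0.00 + 0.00 + 0.26)
  = 2.3400 / 0.2600 = 9.000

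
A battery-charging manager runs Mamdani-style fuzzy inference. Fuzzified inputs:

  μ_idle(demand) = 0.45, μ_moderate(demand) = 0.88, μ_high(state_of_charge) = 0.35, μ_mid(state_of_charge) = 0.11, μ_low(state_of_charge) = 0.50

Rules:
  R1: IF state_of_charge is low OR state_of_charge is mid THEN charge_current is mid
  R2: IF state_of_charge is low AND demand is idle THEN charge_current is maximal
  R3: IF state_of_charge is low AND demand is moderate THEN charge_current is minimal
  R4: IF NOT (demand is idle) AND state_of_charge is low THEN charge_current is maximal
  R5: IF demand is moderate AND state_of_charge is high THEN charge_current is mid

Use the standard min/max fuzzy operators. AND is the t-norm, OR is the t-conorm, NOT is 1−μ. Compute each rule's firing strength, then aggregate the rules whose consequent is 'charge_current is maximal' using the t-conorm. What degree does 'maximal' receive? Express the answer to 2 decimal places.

R1: low=0.50, mid=0.11; OR[max(a, b)] → w = 0.50
R2: low=0.50, idle=0.45; AND[min(a, b)] → w = 0.45
R3: low=0.50, moderate=0.88; AND[min(a, b)] → w = 0.50
R4: ¬idle=1−0.45=0.55, low=0.50; AND[min(a, b)] → w = 0.50
R5: moderate=0.88, high=0.35; AND[min(a, b)] → w = 0.35
Rules with consequent 'maximal': {R2, R4} → strengths 0.45, 0.50
Aggregate via t-conorm [max(a, b)]: 0.50

0.50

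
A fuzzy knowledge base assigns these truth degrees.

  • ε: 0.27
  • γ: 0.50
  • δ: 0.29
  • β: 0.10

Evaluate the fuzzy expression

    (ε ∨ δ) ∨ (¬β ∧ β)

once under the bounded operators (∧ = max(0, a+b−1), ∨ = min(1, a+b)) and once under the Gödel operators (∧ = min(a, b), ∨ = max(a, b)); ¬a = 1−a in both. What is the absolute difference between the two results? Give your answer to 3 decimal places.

0.270

Under bounded:
  ε ∨ δ = min(1, a+b) on (0.27, 0.29) = 0.56
  ¬β = 1 − 0.10 = 0.90
  ¬β ∧ β = max(0, a+b−1) on (0.90, 0.10) = 0.00
  (ε ∨ δ) ∨ (¬β ∧ β) = min(1, a+b) on (0.56, 0.00) = 0.56
  → value = 0.5600
Under Gödel:
  ε ∨ δ = max(a, b) on (0.27, 0.29) = 0.29
  ¬β = 1 − 0.10 = 0.90
  ¬β ∧ β = min(a, b) on (0.90, 0.10) = 0.10
  (ε ∨ δ) ∨ (¬β ∧ β) = max(a, b) on (0.29, 0.10) = 0.29
  → value = 0.2900
|0.5600 − 0.2900| = 0.270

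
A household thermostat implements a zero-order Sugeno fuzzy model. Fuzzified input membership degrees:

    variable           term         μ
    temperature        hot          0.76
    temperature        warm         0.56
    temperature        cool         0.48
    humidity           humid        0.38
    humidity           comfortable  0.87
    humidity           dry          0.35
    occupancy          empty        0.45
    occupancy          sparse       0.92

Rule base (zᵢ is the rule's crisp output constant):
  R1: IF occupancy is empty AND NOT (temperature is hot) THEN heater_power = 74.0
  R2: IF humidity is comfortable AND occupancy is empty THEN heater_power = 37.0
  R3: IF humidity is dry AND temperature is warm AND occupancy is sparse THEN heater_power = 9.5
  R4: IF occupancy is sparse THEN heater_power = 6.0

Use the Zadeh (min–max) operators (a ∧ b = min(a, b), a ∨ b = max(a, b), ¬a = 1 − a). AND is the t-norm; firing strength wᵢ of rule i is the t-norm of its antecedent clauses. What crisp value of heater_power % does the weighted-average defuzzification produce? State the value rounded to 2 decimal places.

R1 (z=74.0): empty=0.45, ¬hot=1−0.76=0.24; AND[min(a, b)] → w = 0.24
R2 (z=37.0): comfortable=0.87, empty=0.45; AND[min(a, b)] → w = 0.45
R3 (z=9.5): dry=0.35, warm=0.56, sparse=0.92; AND[min(a, b)] → w = 0.35
R4 (z=6.0): sparse=0.92 → w = 0.92
Weighted average = (0.24·74.0 + 0.45·37.0 + 0.35·9.5 + 0.92·6.0) / (0.24 + 0.45 + 0.35 + 0.92)
  = 43.2550 / 1.9600 = 22.07

22.07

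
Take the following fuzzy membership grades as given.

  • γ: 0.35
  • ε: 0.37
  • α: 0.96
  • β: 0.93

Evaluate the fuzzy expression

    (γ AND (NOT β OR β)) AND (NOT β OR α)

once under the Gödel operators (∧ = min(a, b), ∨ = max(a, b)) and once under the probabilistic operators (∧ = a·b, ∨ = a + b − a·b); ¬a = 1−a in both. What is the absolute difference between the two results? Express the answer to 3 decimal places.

0.035

Under Gödel:
  NOT β = 1 − 0.93 = 0.07
  NOT β OR β = max(a, b) on (0.07, 0.93) = 0.93
  γ AND (NOT β OR β) = min(a, b) on (0.35, 0.93) = 0.35
  NOT β = 1 − 0.93 = 0.07
  NOT β OR α = max(a, b) on (0.07, 0.96) = 0.96
  (γ AND (NOT β OR β)) AND (NOT β OR α) = min(a, b) on (0.35, 0.96) = 0.35
  → value = 0.3500
Under probabilistic:
  NOT β = 1 − 0.9300 = 0.0700
  NOT β OR β = a + b − a·b on (0.0700, 0.9300) = 0.9349
  γ AND (NOT β OR β) = a·b on (0.3500, 0.9349) = 0.3272
  NOT β = 1 − 0.9300 = 0.0700
  NOT β OR α = a + b − a·b on (0.0700, 0.9600) = 0.9628
  (γ AND (NOT β OR β)) AND (NOT β OR α) = a·b on (0.3272, 0.9628) = 0.3150
  → value = 0.3150
|0.3500 − 0.3150| = 0.035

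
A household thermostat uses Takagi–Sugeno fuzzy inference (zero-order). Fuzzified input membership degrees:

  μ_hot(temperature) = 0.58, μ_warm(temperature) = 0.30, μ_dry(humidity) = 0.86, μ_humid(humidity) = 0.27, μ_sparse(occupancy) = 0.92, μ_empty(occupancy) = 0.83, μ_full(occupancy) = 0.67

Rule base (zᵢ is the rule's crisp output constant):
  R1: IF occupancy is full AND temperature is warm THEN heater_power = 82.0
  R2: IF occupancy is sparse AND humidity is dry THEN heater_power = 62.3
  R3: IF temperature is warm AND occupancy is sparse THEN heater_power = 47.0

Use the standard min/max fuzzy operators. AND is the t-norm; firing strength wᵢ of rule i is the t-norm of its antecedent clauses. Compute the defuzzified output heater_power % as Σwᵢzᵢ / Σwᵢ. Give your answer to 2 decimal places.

R1 (z=82.0): full=0.67, warm=0.30; AND[min(a, b)] → w = 0.30
R2 (z=62.3): sparse=0.92, dry=0.86; AND[min(a, b)] → w = 0.86
R3 (z=47.0): warm=0.30, sparse=0.92; AND[min(a, b)] → w = 0.30
Weighted average = (0.30·82.0 + 0.86·62.3 + 0.30·47.0) / (0.30 + 0.86 + 0.30)
  = 92.2780 / 1.4600 = 63.20

63.20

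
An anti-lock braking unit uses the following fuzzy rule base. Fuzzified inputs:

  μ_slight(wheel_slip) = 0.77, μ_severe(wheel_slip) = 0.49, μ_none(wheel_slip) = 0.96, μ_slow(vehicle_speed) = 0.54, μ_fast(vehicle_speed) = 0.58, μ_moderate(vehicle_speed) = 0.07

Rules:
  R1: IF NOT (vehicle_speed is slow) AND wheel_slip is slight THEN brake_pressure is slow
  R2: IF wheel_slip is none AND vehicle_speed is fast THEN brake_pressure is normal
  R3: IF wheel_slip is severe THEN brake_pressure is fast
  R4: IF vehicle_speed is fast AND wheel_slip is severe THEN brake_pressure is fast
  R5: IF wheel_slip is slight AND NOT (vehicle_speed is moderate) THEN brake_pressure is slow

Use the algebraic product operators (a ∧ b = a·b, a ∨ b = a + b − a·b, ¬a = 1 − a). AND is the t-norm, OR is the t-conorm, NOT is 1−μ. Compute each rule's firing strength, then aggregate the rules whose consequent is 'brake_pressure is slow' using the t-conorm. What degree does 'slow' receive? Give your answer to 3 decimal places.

0.817

R1: ¬slow=1−0.54=0.46, slight=0.77; AND[a·b] → w = 0.3542
R2: none=0.96, fast=0.58; AND[a·b] → w = 0.5568
R3: severe=0.49 → w = 0.4900
R4: fast=0.58, severe=0.49; AND[a·b] → w = 0.2842
R5: slight=0.77, ¬moderate=1−0.07=0.93; AND[a·b] → w = 0.7161
Rules with consequent 'slow': {R1, R5} → strengths 0.3542, 0.7161
Aggregate via t-conorm [a + b − a·b]: 0.8167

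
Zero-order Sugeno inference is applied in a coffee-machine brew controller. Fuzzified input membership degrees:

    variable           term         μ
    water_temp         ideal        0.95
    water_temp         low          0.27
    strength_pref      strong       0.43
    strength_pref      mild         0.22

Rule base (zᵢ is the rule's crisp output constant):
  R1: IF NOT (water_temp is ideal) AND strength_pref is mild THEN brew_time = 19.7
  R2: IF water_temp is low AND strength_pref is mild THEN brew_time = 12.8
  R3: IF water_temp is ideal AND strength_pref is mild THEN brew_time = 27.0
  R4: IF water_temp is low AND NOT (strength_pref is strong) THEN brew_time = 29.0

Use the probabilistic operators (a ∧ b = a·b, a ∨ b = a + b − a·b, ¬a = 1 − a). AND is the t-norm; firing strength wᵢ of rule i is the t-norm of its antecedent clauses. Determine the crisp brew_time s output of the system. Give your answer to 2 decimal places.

R1 (z=19.7): ¬ideal=1−0.95=0.05, mild=0.22; AND[a·b] → w = 0.0110
R2 (z=12.8): low=0.27, mild=0.22; AND[a·b] → w = 0.0594
R3 (z=27.0): ideal=0.95, mild=0.22; AND[a·b] → w = 0.2090
R4 (z=29.0): low=0.27, ¬strong=1−0.43=0.57; AND[a·b] → w = 0.1539
Weighted average = (0.0110·19.7 + 0.0594·12.8 + 0.2090·27.0 + 0.1539·29.0) / (0.0110 + 0.0594 + 0.2090 + 0.1539)
  = 11.0831 / 0.4333 = 25.58

25.58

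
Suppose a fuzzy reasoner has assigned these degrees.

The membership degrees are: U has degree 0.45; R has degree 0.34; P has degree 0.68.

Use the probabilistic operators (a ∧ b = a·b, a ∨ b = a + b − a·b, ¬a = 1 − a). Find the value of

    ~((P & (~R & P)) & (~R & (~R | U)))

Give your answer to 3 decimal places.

0.836

~R = 1 − 0.3400 = 0.6600
~R & P = a·b on (0.6600, 0.6800) = 0.4488
P & (~R & P) = a·b on (0.6800, 0.4488) = 0.3052
~R = 1 − 0.3400 = 0.6600
~R = 1 − 0.3400 = 0.6600
~R | U = a + b − a·b on (0.6600, 0.4500) = 0.8130
~R & (~R | U) = a·b on (0.6600, 0.8130) = 0.5366
(P & (~R & P)) & (~R & (~R | U)) = a·b on (0.3052, 0.5366) = 0.1638
~((P & (~R & P)) & (~R & (~R | U))) = 1 − 0.1638 = 0.8362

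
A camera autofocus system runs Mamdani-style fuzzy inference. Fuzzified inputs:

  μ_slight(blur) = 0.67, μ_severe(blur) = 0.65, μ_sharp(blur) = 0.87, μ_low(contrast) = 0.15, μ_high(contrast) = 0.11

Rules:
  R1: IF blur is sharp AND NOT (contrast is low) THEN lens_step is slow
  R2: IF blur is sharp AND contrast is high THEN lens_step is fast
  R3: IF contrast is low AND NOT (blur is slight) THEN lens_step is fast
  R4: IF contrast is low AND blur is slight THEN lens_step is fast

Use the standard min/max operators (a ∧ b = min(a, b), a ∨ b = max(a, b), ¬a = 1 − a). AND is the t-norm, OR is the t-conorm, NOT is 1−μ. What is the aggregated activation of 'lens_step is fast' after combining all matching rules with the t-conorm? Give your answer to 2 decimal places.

0.15

R1: sharp=0.87, ¬low=1−0.15=0.85; AND[min(a, b)] → w = 0.85
R2: sharp=0.87, high=0.11; AND[min(a, b)] → w = 0.11
R3: low=0.15, ¬slight=1−0.67=0.33; AND[min(a, b)] → w = 0.15
R4: low=0.15, slight=0.67; AND[min(a, b)] → w = 0.15
Rules with consequent 'fast': {R2, R3, R4} → strengths 0.11, 0.15, 0.15
Aggregate via t-conorm [max(a, b)]: 0.15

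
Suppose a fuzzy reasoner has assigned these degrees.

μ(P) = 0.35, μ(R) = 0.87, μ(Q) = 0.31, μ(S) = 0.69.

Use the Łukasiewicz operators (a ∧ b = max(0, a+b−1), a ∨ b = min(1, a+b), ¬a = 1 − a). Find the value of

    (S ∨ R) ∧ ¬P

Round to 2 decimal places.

S ∨ R = min(1, a+b) on (0.69, 0.87) = 1.00
¬P = 1 − 0.35 = 0.65
(S ∨ R) ∧ ¬P = max(0, a+b−1) on (1.00, 0.65) = 0.65

0.65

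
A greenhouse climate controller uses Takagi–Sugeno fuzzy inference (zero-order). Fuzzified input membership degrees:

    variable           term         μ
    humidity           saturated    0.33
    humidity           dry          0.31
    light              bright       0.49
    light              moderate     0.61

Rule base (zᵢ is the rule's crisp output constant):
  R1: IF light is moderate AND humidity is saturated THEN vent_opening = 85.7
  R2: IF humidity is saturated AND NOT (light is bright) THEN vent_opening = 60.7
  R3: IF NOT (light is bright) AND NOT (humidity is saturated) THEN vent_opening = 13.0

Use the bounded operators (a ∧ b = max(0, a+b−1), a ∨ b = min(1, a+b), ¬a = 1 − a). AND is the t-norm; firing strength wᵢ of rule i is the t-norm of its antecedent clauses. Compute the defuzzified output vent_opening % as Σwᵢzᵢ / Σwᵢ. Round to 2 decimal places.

R1 (z=85.7): moderate=0.61, saturated=0.33; AND[max(0, a+b−1)] → w = 0.00
R2 (z=60.7): saturated=0.33, ¬bright=1−0.49=0.51; AND[max(0, a+b−1)] → w = 0.00
R3 (z=13.0): ¬bright=1−0.49=0.51, ¬saturated=1−0.33=0.67; AND[max(0, a+b−1)] → w = 0.18
Weighted average = (0.00·85.7 + 0.00·60.7 + 0.18·13.0) / (0.00 + 0.00 + 0.18)
  = 2.3400 / 0.1800 = 13.00

13.00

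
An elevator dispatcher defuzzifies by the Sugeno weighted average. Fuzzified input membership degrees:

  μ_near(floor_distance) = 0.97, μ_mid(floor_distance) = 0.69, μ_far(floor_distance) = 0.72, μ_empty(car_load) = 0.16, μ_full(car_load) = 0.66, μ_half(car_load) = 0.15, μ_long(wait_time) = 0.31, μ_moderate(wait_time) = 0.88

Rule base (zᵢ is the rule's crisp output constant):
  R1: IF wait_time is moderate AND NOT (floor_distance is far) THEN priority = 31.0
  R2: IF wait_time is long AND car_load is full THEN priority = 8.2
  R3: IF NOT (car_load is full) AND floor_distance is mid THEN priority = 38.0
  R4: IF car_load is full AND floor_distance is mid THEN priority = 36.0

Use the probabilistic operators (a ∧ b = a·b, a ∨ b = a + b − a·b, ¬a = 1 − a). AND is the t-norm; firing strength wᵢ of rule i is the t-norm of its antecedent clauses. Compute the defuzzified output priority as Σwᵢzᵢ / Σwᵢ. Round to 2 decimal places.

R1 (z=31.0): moderate=0.88, ¬far=1−0.72=0.28; AND[a·b] → w = 0.2464
R2 (z=8.2): long=0.31, full=0.66; AND[a·b] → w = 0.2046
R3 (z=38.0): ¬full=1−0.66=0.34, mid=0.69; AND[a·b] → w = 0.2346
R4 (z=36.0): full=0.66, mid=0.69; AND[a·b] → w = 0.4554
Weighted average = (0.2464·31.0 + 0.2046·8.2 + 0.2346·38.0 + 0.4554·36.0) / (0.2464 + 0.2046 + 0.2346 + 0.4554)
  = 34.6253 / 1.1410 = 30.35

30.35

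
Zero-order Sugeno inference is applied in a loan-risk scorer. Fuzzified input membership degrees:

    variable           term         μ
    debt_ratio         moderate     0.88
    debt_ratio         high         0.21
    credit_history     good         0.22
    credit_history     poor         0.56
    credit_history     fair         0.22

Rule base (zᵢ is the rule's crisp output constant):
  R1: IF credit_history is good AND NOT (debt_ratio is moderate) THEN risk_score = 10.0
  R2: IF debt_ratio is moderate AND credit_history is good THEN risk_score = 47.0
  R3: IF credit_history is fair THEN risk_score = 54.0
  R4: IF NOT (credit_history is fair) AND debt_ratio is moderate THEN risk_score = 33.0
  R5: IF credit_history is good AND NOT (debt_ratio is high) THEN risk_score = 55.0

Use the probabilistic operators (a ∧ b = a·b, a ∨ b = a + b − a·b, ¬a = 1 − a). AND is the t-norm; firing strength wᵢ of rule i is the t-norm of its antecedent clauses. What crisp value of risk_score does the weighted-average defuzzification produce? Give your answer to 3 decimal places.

41.112

R1 (z=10.0): good=0.22, ¬moderate=1−0.88=0.12; AND[a·b] → w = 0.0264
R2 (z=47.0): moderate=0.88, good=0.22; AND[a·b] → w = 0.1936
R3 (z=54.0): fair=0.22 → w = 0.2200
R4 (z=33.0): ¬fair=1−0.22=0.78, moderate=0.88; AND[a·b] → w = 0.6864
R5 (z=55.0): good=0.22, ¬high=1−0.21=0.79; AND[a·b] → w = 0.1738
Weighted average = (0.0264·10.0 + 0.1936·47.0 + 0.2200·54.0 + 0.6864·33.0 + 0.1738·55.0) / (0.0264 + 0.1936 + 0.2200 + 0.6864 + 0.1738)
  = 53.4534 / 1.3002 = 41.112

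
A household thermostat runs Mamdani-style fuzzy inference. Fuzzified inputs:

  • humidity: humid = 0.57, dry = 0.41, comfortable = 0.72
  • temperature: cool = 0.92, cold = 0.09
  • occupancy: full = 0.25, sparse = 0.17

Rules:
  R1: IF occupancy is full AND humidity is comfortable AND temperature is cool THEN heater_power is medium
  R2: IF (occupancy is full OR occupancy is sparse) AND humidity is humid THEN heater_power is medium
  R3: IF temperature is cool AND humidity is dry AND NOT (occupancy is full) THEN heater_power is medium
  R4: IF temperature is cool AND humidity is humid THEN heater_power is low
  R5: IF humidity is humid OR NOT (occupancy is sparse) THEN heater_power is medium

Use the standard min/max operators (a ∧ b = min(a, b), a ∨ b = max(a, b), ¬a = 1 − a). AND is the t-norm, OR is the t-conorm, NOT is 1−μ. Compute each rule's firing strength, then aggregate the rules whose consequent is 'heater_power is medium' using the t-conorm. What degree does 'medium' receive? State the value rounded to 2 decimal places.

R1: full=0.25, comfortable=0.72, cool=0.92; AND[min(a, b)] → w = 0.25
R2: (full=0.25 OR sparse=0.17) = 0.25; AND[min(a, b)] with humid=0.57 → w = 0.25
R3: cool=0.92, dry=0.41, ¬full=1−0.25=0.75; AND[min(a, b)] → w = 0.41
R4: cool=0.92, humid=0.57; AND[min(a, b)] → w = 0.57
R5: humid=0.57, ¬sparse=1−0.17=0.83; OR[max(a, b)] → w = 0.83
Rules with consequent 'medium': {R1, R2, R3, R5} → strengths 0.25, 0.25, 0.41, 0.83
Aggregate via t-conorm [max(a, b)]: 0.83

0.83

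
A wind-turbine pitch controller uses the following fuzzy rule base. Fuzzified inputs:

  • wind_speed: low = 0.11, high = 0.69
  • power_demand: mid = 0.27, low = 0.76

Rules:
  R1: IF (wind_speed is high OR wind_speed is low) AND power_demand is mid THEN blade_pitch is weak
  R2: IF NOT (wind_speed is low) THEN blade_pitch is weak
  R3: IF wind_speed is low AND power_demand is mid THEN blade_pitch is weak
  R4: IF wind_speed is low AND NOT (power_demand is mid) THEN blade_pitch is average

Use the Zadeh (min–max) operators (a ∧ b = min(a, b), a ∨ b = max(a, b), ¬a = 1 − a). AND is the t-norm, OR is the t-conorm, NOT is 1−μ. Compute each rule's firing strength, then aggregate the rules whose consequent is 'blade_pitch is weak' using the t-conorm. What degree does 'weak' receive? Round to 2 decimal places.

R1: (high=0.69 OR low=0.11) = 0.69; AND[min(a, b)] with mid=0.27 → w = 0.27
R2: ¬low=1−0.11=0.89 → w = 0.89
R3: low=0.11, mid=0.27; AND[min(a, b)] → w = 0.11
R4: low=0.11, ¬mid=1−0.27=0.73; AND[min(a, b)] → w = 0.11
Rules with consequent 'weak': {R1, R2, R3} → strengths 0.27, 0.89, 0.11
Aggregate via t-conorm [max(a, b)]: 0.89

0.89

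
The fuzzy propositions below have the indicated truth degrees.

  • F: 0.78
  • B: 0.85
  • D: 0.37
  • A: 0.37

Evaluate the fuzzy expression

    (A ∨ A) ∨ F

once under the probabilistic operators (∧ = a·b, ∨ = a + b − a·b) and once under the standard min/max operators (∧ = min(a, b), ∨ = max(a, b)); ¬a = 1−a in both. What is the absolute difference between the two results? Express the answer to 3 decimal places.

Under probabilistic:
  A ∨ A = a + b − a·b on (0.3700, 0.3700) = 0.6031
  (A ∨ A) ∨ F = a + b − a·b on (0.6031, 0.7800) = 0.9127
  → value = 0.9127
Under standard min/max:
  A ∨ A = max(a, b) on (0.37, 0.37) = 0.37
  (A ∨ A) ∨ F = max(a, b) on (0.37, 0.78) = 0.78
  → value = 0.7800
|0.9127 − 0.7800| = 0.133

0.133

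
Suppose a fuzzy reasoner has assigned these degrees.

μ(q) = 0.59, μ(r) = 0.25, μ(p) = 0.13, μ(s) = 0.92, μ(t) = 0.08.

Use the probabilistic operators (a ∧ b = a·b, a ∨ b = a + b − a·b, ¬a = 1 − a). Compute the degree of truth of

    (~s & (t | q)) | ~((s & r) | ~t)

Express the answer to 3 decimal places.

0.108

~s = 1 − 0.9200 = 0.0800
t | q = a + b − a·b on (0.0800, 0.5900) = 0.6228
~s & (t | q) = a·b on (0.0800, 0.6228) = 0.0498
s & r = a·b on (0.9200, 0.2500) = 0.2300
~t = 1 − 0.0800 = 0.9200
(s & r) | ~t = a + b − a·b on (0.2300, 0.9200) = 0.9384
~((s & r) | ~t) = 1 − 0.9384 = 0.0616
(~s & (t | q)) | ~((s & r) | ~t) = a + b − a·b on (0.0498, 0.0616) = 0.1084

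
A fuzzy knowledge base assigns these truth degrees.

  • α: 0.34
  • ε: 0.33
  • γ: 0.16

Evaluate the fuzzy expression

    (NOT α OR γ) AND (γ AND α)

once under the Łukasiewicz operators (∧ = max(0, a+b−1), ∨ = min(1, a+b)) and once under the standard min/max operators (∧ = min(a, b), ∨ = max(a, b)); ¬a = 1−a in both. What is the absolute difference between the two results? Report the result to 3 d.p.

0.160

Under Łukasiewicz:
  NOT α = 1 − 0.34 = 0.66
  NOT α OR γ = min(1, a+b) on (0.66, 0.16) = 0.82
  γ AND α = max(0, a+b−1) on (0.16, 0.34) = 0.00
  (NOT α OR γ) AND (γ AND α) = max(0, a+b−1) on (0.82, 0.00) = 0.00
  → value = 0.0000
Under standard min/max:
  NOT α = 1 − 0.34 = 0.66
  NOT α OR γ = max(a, b) on (0.66, 0.16) = 0.66
  γ AND α = min(a, b) on (0.16, 0.34) = 0.16
  (NOT α OR γ) AND (γ AND α) = min(a, b) on (0.66, 0.16) = 0.16
  → value = 0.1600
|0.0000 − 0.1600| = 0.160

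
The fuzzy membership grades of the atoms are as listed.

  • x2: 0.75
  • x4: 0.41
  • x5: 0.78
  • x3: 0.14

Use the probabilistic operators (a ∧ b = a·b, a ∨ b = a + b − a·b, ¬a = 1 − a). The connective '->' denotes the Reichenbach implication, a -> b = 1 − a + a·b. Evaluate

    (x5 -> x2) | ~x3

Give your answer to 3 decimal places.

x5 -> x2  [Reichenbach: 1 − a + a·b] with a=0.7800, b=0.7500 → 0.8050
~x3 = 1 − 0.1400 = 0.8600
(x5 -> x2) | ~x3 = a + b − a·b on (0.8050, 0.8600) = 0.9727

0.973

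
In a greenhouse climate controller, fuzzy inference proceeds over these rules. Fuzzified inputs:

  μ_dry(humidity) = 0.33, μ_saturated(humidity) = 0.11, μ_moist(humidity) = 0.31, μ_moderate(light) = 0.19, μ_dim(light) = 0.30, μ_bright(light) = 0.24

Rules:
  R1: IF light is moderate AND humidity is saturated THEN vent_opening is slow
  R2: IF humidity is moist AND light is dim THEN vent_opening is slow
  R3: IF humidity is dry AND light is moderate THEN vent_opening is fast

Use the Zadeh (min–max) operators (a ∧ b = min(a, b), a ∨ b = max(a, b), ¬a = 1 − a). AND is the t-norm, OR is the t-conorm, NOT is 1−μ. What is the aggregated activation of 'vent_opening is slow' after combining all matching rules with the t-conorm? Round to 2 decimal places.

0.30

R1: moderate=0.19, saturated=0.11; AND[min(a, b)] → w = 0.11
R2: moist=0.31, dim=0.30; AND[min(a, b)] → w = 0.30
R3: dry=0.33, moderate=0.19; AND[min(a, b)] → w = 0.19
Rules with consequent 'slow': {R1, R2} → strengths 0.11, 0.30
Aggregate via t-conorm [max(a, b)]: 0.30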